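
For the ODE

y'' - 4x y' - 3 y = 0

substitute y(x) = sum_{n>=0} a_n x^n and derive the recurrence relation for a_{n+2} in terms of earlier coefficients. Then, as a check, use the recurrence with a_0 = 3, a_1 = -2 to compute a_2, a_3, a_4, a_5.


Substitute y = sum_n a_n x^n.
y''(x) has coefficient (n+2)(n+1) a_{n+2} at x^n;
-4 x y'(x) has coefficient -4 n a_n at x^n (shift);
-3 y(x) has coefficient -3 a_n at x^n.
Matching x^n: (n+2)(n+1) a_{n+2} + (-4n - 3) a_n = 0.
Thus a_{n+2} = (4n + 3) / ((n+1)(n+2)) * a_n.

Check with a_0 = 3, a_1 = -2 (apply the recurrence for n = 0, 1, 2, 3): a_0 = 3, a_1 = -2, a_2 = 9/2, a_3 = -7/3, a_4 = 33/8, a_5 = -7/4.

a_(n+2) = (4n + 3) / ((n+1)(n+2)) * a_n; check: a_0 = 3, a_1 = -2, a_2 = 9/2, a_3 = -7/3, a_4 = 33/8, a_5 = -7/4


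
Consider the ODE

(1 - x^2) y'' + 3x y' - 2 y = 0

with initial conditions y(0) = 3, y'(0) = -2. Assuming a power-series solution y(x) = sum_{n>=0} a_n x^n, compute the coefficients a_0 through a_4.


Ansatz: y(x) = sum_{n>=0} a_n x^n, so y'(x) = sum_{n>=1} n a_n x^(n-1) and y''(x) = sum_{n>=2} n(n-1) a_n x^(n-2).
Substitute into P(x) y'' + Q(x) y' + R(x) y = 0 with P(x) = 1 - x^2, Q(x) = 3x, R(x) = -2, and match powers of x.
Initial conditions: a_0 = 3, a_1 = -2.
Setting the coefficient of each power of x to zero and solving order by order (substituting the coefficients already found):
  x^0: 2 a_2 - 2 a_0 = 0  ->  2 a_2 = 2 a_0 = 6  ->  a_2 = 3
  x^1: 6 a_3 + a_1 = 0  ->  6 a_3 = -a_1 = 2  ->  a_3 = 1/3
  x^2: 12 a_4 + 2 a_2 = 0  ->  12 a_4 = -2 a_2 = -6  ->  a_4 = -1/2
Truncated series: y(x) = 3 - 2 x + 3 x^2 + (1/3) x^3 - (1/2) x^4 + O(x^5).

a_0 = 3; a_1 = -2; a_2 = 3; a_3 = 1/3; a_4 = -1/2


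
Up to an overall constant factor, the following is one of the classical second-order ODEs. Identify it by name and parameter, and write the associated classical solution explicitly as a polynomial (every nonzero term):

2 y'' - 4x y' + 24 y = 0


All three coefficients share the factor 2; dividing through by 2 gives  y'' - 2x y' + 12 y = 0.
This matches the Hermite equation y'' - 2x y' + 2n y = 0 with 2n = 12, so n = 6; the polynomial solution is H_6(x).
With y = sum_k a_k x^k, matching x^k gives (k+2)(k+1) a_{k+2} = 2(k - n) a_k = 2(k - 6) a_k. The right side vanishes at k = 6, so the series with the parity of 6 terminates at degree 6.
Standard normalization: leading coefficient of H_n is 2^n, so a_6 = 2^6 = 64. Work downward with a_k = (k+1)(k+2) a_{k+2} / (2(k - n)):
  a_4 = (5)(6)(64) / (2(4 - 6)) = 1920/(-4) = -480
  a_2 = (3)(4)(-480) / (2(2 - 6)) = -5760/(-8) = 720
  a_0 = (1)(2)(720) / (2(0 - 6)) = 1440/(-12) = -120
Hence H_6(x) = 64 x^6 - 480 x^4 + 720 x^2 - 120.

H_6(x); series = 64 x^6 - 480 x^4 + 720 x^2 - 120


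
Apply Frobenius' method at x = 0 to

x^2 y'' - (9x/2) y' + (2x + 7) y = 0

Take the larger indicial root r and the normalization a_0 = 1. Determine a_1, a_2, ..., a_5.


Write in Frobenius form y'' + (p(x)/x) y' + (q(x)/x^2) y = 0:
  p(x) = -9/2,  q(x) = 2x + 7.
Indicial equation: r(r-1) + (-9/2) r + (7) = 0 -> roots r_1 = 7/2, r_2 = 2.
Take r = r_1 = 7/2. Let y(x) = x^r sum_{n>=0} a_n x^n with a_0 = 1.
Substitute y = x^r sum a_n x^n and match x^{r+n}. The recurrence is
  D(n) a_n + 2 a_{n-1} = 0,  where D(n) = (r+n)(r+n-1) + (-9/2)(r+n) + (7).
  a_n = -2 / D(n) * a_{n-1}.
Since the indicial polynomial factors as (r - r_1)(r - r_2), D(n) = (r_1 + n - r_1)(r_1 + n - r_2) = n(n + 3/2).
Evaluating step by step (a_0 = 1):
  n = 1: D(1) = 1(1 + 3/2) = 5/2; numerator = -2(1) = -2; a_1 = (-2)/(5/2) = -4/5
  n = 2: D(2) = 2(2 + 3/2) = 7; numerator = -2(-4/5) = 8/5; a_2 = (8/5)/(7) = 8/35
  n = 3: D(3) = 3(3 + 3/2) = 27/2; numerator = -2(8/35) = -16/35; a_3 = (-16/35)/(27/2) = -32/945
  n = 4: D(4) = 4(4 + 3/2) = 22; numerator = -2(-32/945) = 64/945; a_4 = (64/945)/(22) = 32/10395
  n = 5: D(5) = 5(5 + 3/2) = 65/2; numerator = -2(32/10395) = -64/10395; a_5 = (-64/10395)/(65/2) = -128/675675

r = 7/2; a_0 = 1; a_1 = -4/5; a_2 = 8/35; a_3 = -32/945; a_4 = 32/10395; a_5 = -128/675675


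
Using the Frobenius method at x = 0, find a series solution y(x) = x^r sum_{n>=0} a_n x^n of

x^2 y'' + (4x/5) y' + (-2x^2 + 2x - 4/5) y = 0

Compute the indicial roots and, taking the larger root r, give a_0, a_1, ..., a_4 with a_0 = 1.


Write in Frobenius form y'' + (p(x)/x) y' + (q(x)/x^2) y = 0:
  p(x) = 4/5,  q(x) = -2x^2 + 2x - 4/5.
Indicial equation: r(r-1) + (4/5) r + (-4/5) = 0 -> roots r_1 = 1, r_2 = -4/5.
Take r = r_1 = 1. Let y(x) = x^r sum_{n>=0} a_n x^n with a_0 = 1.
Substitute y = x^r sum a_n x^n and match x^{r+n}. The recurrence is
  D(n) a_n + 2 a_{n-1} - 2 a_{n-2} = 0,  where D(n) = (r+n)(r+n-1) + (4/5)(r+n) + (-4/5).
  a_n = [-2 a_{n-1} + 2 a_{n-2}] / D(n).
Since the indicial polynomial factors as (r - r_1)(r - r_2), D(n) = (r_1 + n - r_1)(r_1 + n - r_2) = n(n + 9/5).
Evaluating step by step (a_0 = 1):
  n = 1: D(1) = 1(1 + 9/5) = 14/5; numerator = -2(1) = -2; a_1 = (-2)/(14/5) = -5/7
  n = 2: D(2) = 2(2 + 9/5) = 38/5; numerator = -2(-5/7) + 2(1) = 24/7; a_2 = (24/7)/(38/5) = 60/133
  n = 3: D(3) = 3(3 + 9/5) = 72/5; numerator = -2(60/133) + 2(-5/7) = -310/133; a_3 = (-310/133)/(72/5) = -775/4788
  n = 4: D(4) = 4(4 + 9/5) = 116/5; numerator = -2(-775/4788) + 2(60/133) = 2935/2394; a_4 = (2935/2394)/(116/5) = 14675/277704

r = 1; a_0 = 1; a_1 = -5/7; a_2 = 60/133; a_3 = -775/4788; a_4 = 14675/277704


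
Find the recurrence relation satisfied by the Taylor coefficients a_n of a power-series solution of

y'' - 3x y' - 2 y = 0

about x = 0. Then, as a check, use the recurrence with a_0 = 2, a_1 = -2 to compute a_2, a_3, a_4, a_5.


Substitute y = sum_n a_n x^n.
y''(x) has coefficient (n+2)(n+1) a_{n+2} at x^n;
-3 x y'(x) has coefficient -3 n a_n at x^n (shift);
-2 y(x) has coefficient -2 a_n at x^n.
Matching x^n: (n+2)(n+1) a_{n+2} + (-3n - 2) a_n = 0.
Thus a_{n+2} = (3n + 2) / ((n+1)(n+2)) * a_n.

Check with a_0 = 2, a_1 = -2 (apply the recurrence for n = 0, 1, 2, 3): a_0 = 2, a_1 = -2, a_2 = 2, a_3 = -5/3, a_4 = 4/3, a_5 = -11/12.

a_(n+2) = (3n + 2) / ((n+1)(n+2)) * a_n; check: a_0 = 2, a_1 = -2, a_2 = 2, a_3 = -5/3, a_4 = 4/3, a_5 = -11/12


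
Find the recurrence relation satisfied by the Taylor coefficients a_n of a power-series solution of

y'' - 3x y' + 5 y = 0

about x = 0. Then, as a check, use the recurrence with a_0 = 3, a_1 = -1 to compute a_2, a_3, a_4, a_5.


Substitute y = sum_n a_n x^n.
y''(x) has coefficient (n+2)(n+1) a_{n+2} at x^n;
-3 x y'(x) has coefficient -3 n a_n at x^n (shift);
5 y(x) has coefficient 5 a_n at x^n.
Matching x^n: (n+2)(n+1) a_{n+2} + (-3n + 5) a_n = 0.
Thus a_{n+2} = (3n - 5) / ((n+1)(n+2)) * a_n.

Check with a_0 = 3, a_1 = -1 (apply the recurrence for n = 0, 1, 2, 3): a_0 = 3, a_1 = -1, a_2 = -15/2, a_3 = 1/3, a_4 = -5/8, a_5 = 1/15.

a_(n+2) = (3n - 5) / ((n+1)(n+2)) * a_n; check: a_0 = 3, a_1 = -1, a_2 = -15/2, a_3 = 1/3, a_4 = -5/8, a_5 = 1/15


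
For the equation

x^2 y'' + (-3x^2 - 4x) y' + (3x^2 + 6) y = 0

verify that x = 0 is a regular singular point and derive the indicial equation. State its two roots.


Divide by x^2 to reach normal form y'' + P_1(x) y' + P_2(x) y = 0 with P_1(x) = -3 - 4/x and P_2(x) = 3 + 6/x^2.
x = 0 is a singular point because the y'-coefficient -3 - 4/x has a pole at x = 0 and the y-coefficient 3 + 6/x^2 has a pole at x = 0.
It is a regular singular point because x P_1(x) = p(x) = -3x - 4 and x^2 P_2(x) = q(x) = 3x^2 + 6 are polynomials, hence analytic at x = 0.
p(0) = -4,  q(0) = 6.
Indicial equation: r(r-1) + p(0) r + q(0) = 0, i.e. r^2 + (p(0) - 1) r + q(0) = 0, i.e. r^2 - 5 r + 6 = 0.
Discriminant: (-5)^2 - 4(6) = 1, so r = (5 ± 1)/2.
Solving: r_1 = 3, r_2 = 2.

indicial: r^2 - 5 r + 6 = 0; roots r_1 = 3, r_2 = 2


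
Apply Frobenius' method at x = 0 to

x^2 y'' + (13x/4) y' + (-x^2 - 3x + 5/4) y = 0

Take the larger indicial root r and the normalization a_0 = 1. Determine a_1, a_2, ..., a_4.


Write in Frobenius form y'' + (p(x)/x) y' + (q(x)/x^2) y = 0:
  p(x) = 13/4,  q(x) = -x^2 - 3x + 5/4.
Indicial equation: r(r-1) + (13/4) r + (5/4) = 0 -> roots r_1 = -1, r_2 = -5/4.
Take r = r_1 = -1. Let y(x) = x^r sum_{n>=0} a_n x^n with a_0 = 1.
Substitute y = x^r sum a_n x^n and match x^{r+n}. The recurrence is
  D(n) a_n - 3 a_{n-1} - 1 a_{n-2} = 0,  where D(n) = (r+n)(r+n-1) + (13/4)(r+n) + (5/4).
  a_n = [3 a_{n-1} + 1 a_{n-2}] / D(n).
Since the indicial polynomial factors as (r - r_1)(r - r_2), D(n) = (r_1 + n - r_1)(r_1 + n - r_2) = n(n + 1/4).
Evaluating step by step (a_0 = 1):
  n = 1: D(1) = 1(1 + 1/4) = 5/4; numerator = 3(1) = 3; a_1 = (3)/(5/4) = 12/5
  n = 2: D(2) = 2(2 + 1/4) = 9/2; numerator = 3(12/5) + 1(1) = 41/5; a_2 = (41/5)/(9/2) = 82/45
  n = 3: D(3) = 3(3 + 1/4) = 39/4; numerator = 3(82/45) + 1(12/5) = 118/15; a_3 = (118/15)/(39/4) = 472/585
  n = 4: D(4) = 4(4 + 1/4) = 17; numerator = 3(472/585) + 1(82/45) = 2482/585; a_4 = (2482/585)/(17) = 146/585

r = -1; a_0 = 1; a_1 = 12/5; a_2 = 82/45; a_3 = 472/585; a_4 = 146/585


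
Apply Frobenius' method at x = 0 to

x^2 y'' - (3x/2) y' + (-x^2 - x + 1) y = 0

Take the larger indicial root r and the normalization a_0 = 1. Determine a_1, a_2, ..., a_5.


Write in Frobenius form y'' + (p(x)/x) y' + (q(x)/x^2) y = 0:
  p(x) = -3/2,  q(x) = -x^2 - x + 1.
Indicial equation: r(r-1) + (-3/2) r + (1) = 0 -> roots r_1 = 2, r_2 = 1/2.
Take r = r_1 = 2. Let y(x) = x^r sum_{n>=0} a_n x^n with a_0 = 1.
Substitute y = x^r sum a_n x^n and match x^{r+n}. The recurrence is
  D(n) a_n - 1 a_{n-1} - 1 a_{n-2} = 0,  where D(n) = (r+n)(r+n-1) + (-3/2)(r+n) + (1).
  a_n = [1 a_{n-1} + 1 a_{n-2}] / D(n).
Since the indicial polynomial factors as (r - r_1)(r - r_2), D(n) = (r_1 + n - r_1)(r_1 + n - r_2) = n(n + 3/2).
Evaluating step by step (a_0 = 1):
  n = 1: D(1) = 1(1 + 3/2) = 5/2; numerator = 1(1) = 1; a_1 = (1)/(5/2) = 2/5
  n = 2: D(2) = 2(2 + 3/2) = 7; numerator = 1(2/5) + 1(1) = 7/5; a_2 = (7/5)/(7) = 1/5
  n = 3: D(3) = 3(3 + 3/2) = 27/2; numerator = 1(1/5) + 1(2/5) = 3/5; a_3 = (3/5)/(27/2) = 2/45
  n = 4: D(4) = 4(4 + 3/2) = 22; numerator = 1(2/45) + 1(1/5) = 11/45; a_4 = (11/45)/(22) = 1/90
  n = 5: D(5) = 5(5 + 3/2) = 65/2; numerator = 1(1/90) + 1(2/45) = 1/18; a_5 = (1/18)/(65/2) = 1/585

r = 2; a_0 = 1; a_1 = 2/5; a_2 = 1/5; a_3 = 2/45; a_4 = 1/90; a_5 = 1/585


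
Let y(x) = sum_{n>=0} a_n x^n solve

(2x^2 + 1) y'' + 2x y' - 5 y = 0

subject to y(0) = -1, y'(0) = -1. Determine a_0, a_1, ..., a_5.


Ansatz: y(x) = sum_{n>=0} a_n x^n, so y'(x) = sum_{n>=1} n a_n x^(n-1) and y''(x) = sum_{n>=2} n(n-1) a_n x^(n-2).
Substitute into P(x) y'' + Q(x) y' + R(x) y = 0 with P(x) = 2x^2 + 1, Q(x) = 2x, R(x) = -5, and match powers of x.
Initial conditions: a_0 = -1, a_1 = -1.
Setting the coefficient of each power of x to zero and solving order by order (substituting the coefficients already found):
  x^0: 2 a_2 - 5 a_0 = 0  ->  2 a_2 = 5 a_0 = -5  ->  a_2 = -5/2
  x^1: 6 a_3 - 3 a_1 = 0  ->  6 a_3 = 3 a_1 = -3  ->  a_3 = -1/2
  x^2: 12 a_4 + 3 a_2 = 0  ->  12 a_4 = -3 a_2 = 15/2  ->  a_4 = 5/8
  x^3: 20 a_5 + 13 a_3 = 0  ->  20 a_5 = -13 a_3 = 13/2  ->  a_5 = 13/40
Truncated series: y(x) = -1 - x - (5/2) x^2 - (1/2) x^3 + (5/8) x^4 + (13/40) x^5 + O(x^6).

a_0 = -1; a_1 = -1; a_2 = -5/2; a_3 = -1/2; a_4 = 5/8; a_5 = 13/40


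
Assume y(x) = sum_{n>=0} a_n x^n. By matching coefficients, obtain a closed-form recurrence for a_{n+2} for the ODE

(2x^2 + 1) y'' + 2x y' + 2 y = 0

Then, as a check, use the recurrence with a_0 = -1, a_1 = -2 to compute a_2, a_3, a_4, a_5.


Substitute y = sum_n a_n x^n.
(1 + 2 x^2) y'' contributes (n+2)(n+1) a_{n+2} + 2 n(n-1) a_n at x^n.
2 x y'(x) contributes 2 n a_n at x^n.
2 y(x) contributes 2 a_n at x^n.
Matching x^n: (n+2)(n+1) a_{n+2} + (2 n(n-1) + 2 n + 2) a_n = 0.
Thus a_{n+2} = (-2 n(n-1) - 2 n - 2) / ((n+1)(n+2)) * a_n.

Check with a_0 = -1, a_1 = -2 (apply the recurrence for n = 0, 1, 2, 3): a_0 = -1, a_1 = -2, a_2 = 1, a_3 = 4/3, a_4 = -5/6, a_5 = -4/3.

a_(n+2) = (-2 n(n-1) - 2 n - 2) / ((n+1)(n+2)) * a_n; check: a_0 = -1, a_1 = -2, a_2 = 1, a_3 = 4/3, a_4 = -5/6, a_5 = -4/3


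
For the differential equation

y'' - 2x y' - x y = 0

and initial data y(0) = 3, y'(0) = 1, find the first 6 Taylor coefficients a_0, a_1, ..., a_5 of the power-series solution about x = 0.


Ansatz: y(x) = sum_{n>=0} a_n x^n, so y'(x) = sum_{n>=1} n a_n x^(n-1) and y''(x) = sum_{n>=2} n(n-1) a_n x^(n-2).
Substitute into P(x) y'' + Q(x) y' + R(x) y = 0 with P(x) = 1, Q(x) = -2x, R(x) = -x, and match powers of x.
Initial conditions: a_0 = 3, a_1 = 1.
Setting the coefficient of each power of x to zero and solving order by order (substituting the coefficients already found):
  x^0: 2 a_2 = 0  ->  a_2 = 0
  x^1: 6 a_3 - 2 a_1 - a_0 = 0  ->  6 a_3 = 2 a_1 + a_0 = 5  ->  a_3 = 5/6
  x^2: 12 a_4 - 4 a_2 - a_1 = 0  ->  12 a_4 = 4 a_2 + a_1 = 1  ->  a_4 = 1/12
  x^3: 20 a_5 - 6 a_3 - a_2 = 0  ->  20 a_5 = 6 a_3 + a_2 = 5  ->  a_5 = 1/4
Truncated series: y(x) = 3 + x + (5/6) x^3 + (1/12) x^4 + (1/4) x^5 + O(x^6).

a_0 = 3; a_1 = 1; a_2 = 0; a_3 = 5/6; a_4 = 1/12; a_5 = 1/4


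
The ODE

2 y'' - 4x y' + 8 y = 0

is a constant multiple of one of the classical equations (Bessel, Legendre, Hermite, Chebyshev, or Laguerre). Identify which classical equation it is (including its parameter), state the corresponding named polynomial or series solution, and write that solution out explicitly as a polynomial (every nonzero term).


All three coefficients share the factor 2; dividing through by 2 gives  y'' - 2x y' + 4 y = 0.
This matches the Hermite equation y'' - 2x y' + 2n y = 0 with 2n = 4, so n = 2; the polynomial solution is H_2(x).
With y = sum_k a_k x^k, matching x^k gives (k+2)(k+1) a_{k+2} = 2(k - n) a_k = 2(k - 2) a_k. The right side vanishes at k = 2, so the series with the parity of 2 terminates at degree 2.
Standard normalization: leading coefficient of H_n is 2^n, so a_2 = 2^2 = 4. Work downward with a_k = (k+1)(k+2) a_{k+2} / (2(k - n)):
  a_0 = (1)(2)(4) / (2(0 - 2)) = 8/(-4) = -2
Hence H_2(x) = 4 x^2 - 2.

H_2(x); series = 4 x^2 - 2


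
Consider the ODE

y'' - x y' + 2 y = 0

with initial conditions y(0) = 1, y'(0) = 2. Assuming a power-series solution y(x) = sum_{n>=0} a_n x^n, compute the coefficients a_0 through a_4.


Ansatz: y(x) = sum_{n>=0} a_n x^n, so y'(x) = sum_{n>=1} n a_n x^(n-1) and y''(x) = sum_{n>=2} n(n-1) a_n x^(n-2).
Substitute into P(x) y'' + Q(x) y' + R(x) y = 0 with P(x) = 1, Q(x) = -x, R(x) = 2, and match powers of x.
Initial conditions: a_0 = 1, a_1 = 2.
Setting the coefficient of each power of x to zero and solving order by order (substituting the coefficients already found):
  x^0: 2 a_2 + 2 a_0 = 0  ->  2 a_2 = -2 a_0 = -2  ->  a_2 = -1
  x^1: 6 a_3 + a_1 = 0  ->  6 a_3 = -a_1 = -2  ->  a_3 = -1/3
  x^2: 12 a_4 = 0  ->  a_4 = 0
Truncated series: y(x) = 1 + 2 x - x^2 - (1/3) x^3 + O(x^5).

a_0 = 1; a_1 = 2; a_2 = -1; a_3 = -1/3; a_4 = 0


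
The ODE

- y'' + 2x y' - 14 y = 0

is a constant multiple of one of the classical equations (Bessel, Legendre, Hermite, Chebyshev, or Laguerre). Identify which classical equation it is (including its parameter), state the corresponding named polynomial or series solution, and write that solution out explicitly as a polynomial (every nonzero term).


All three coefficients share the factor -1; dividing through by -1 gives  y'' - 2x y' + 14 y = 0.
This matches the Hermite equation y'' - 2x y' + 2n y = 0 with 2n = 14, so n = 7; the polynomial solution is H_7(x).
With y = sum_k a_k x^k, matching x^k gives (k+2)(k+1) a_{k+2} = 2(k - n) a_k = 2(k - 7) a_k. The right side vanishes at k = 7, so the series with the parity of 7 terminates at degree 7.
Standard normalization: leading coefficient of H_n is 2^n, so a_7 = 2^7 = 128. Work downward with a_k = (k+1)(k+2) a_{k+2} / (2(k - n)):
  a_5 = (6)(7)(128) / (2(5 - 7)) = 5376/(-4) = -1344
  a_3 = (4)(5)(-1344) / (2(3 - 7)) = -26880/(-8) = 3360
  a_1 = (2)(3)(3360) / (2(1 - 7)) = 20160/(-12) = -1680
Hence H_7(x) = 128 x^7 - 1344 x^5 + 3360 x^3 - 1680 x.

H_7(x); series = 128 x^7 - 1344 x^5 + 3360 x^3 - 1680 x


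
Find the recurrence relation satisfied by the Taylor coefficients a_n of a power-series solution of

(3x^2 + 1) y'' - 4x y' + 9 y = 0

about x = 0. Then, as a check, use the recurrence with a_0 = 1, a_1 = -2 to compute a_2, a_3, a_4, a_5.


Substitute y = sum_n a_n x^n.
(1 + 3 x^2) y'' contributes (n+2)(n+1) a_{n+2} + 3 n(n-1) a_n at x^n.
-4 x y'(x) contributes -4 n a_n at x^n.
9 y(x) contributes 9 a_n at x^n.
Matching x^n: (n+2)(n+1) a_{n+2} + (3 n(n-1) - 4 n + 9) a_n = 0.
Thus a_{n+2} = (-3 n(n-1) + 4 n - 9) / ((n+1)(n+2)) * a_n.

Check with a_0 = 1, a_1 = -2 (apply the recurrence for n = 0, 1, 2, 3): a_0 = 1, a_1 = -2, a_2 = -9/2, a_3 = 5/3, a_4 = 21/8, a_5 = -5/4.

a_(n+2) = (-3 n(n-1) + 4 n - 9) / ((n+1)(n+2)) * a_n; check: a_0 = 1, a_1 = -2, a_2 = -9/2, a_3 = 5/3, a_4 = 21/8, a_5 = -5/4


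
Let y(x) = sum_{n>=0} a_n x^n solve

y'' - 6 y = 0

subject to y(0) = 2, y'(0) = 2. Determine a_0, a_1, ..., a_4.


Ansatz: y(x) = sum_{n>=0} a_n x^n, so y'(x) = sum_{n>=1} n a_n x^(n-1) and y''(x) = sum_{n>=2} n(n-1) a_n x^(n-2).
Substitute into P(x) y'' + Q(x) y' + R(x) y = 0 with P(x) = 1, Q(x) = 0, R(x) = -6, and match powers of x.
Initial conditions: a_0 = 2, a_1 = 2.
Setting the coefficient of each power of x to zero and solving order by order (substituting the coefficients already found):
  x^0: 2 a_2 - 6 a_0 = 0  ->  2 a_2 = 6 a_0 = 12  ->  a_2 = 6
  x^1: 6 a_3 - 6 a_1 = 0  ->  6 a_3 = 6 a_1 = 12  ->  a_3 = 2
  x^2: 12 a_4 - 6 a_2 = 0  ->  12 a_4 = 6 a_2 = 36  ->  a_4 = 3
Truncated series: y(x) = 2 + 2 x + 6 x^2 + 2 x^3 + 3 x^4 + O(x^5).

a_0 = 2; a_1 = 2; a_2 = 6; a_3 = 2; a_4 = 3


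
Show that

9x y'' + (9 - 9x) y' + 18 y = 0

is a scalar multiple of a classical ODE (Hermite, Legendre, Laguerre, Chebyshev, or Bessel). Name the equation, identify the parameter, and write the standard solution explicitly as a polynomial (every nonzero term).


All three coefficients share the factor 9; dividing through by 9 gives  x y'' + (1 - x) y' + 2 y = 0.
This matches the Laguerre equation x y'' + (1 - x) y' + n y = 0 with n = 2; the polynomial solution is L_2(x).
With y = sum_k a_k x^k, matching x^k gives (k+1)k a_{k+1} + (k+1) a_{k+1} - k a_k + n a_k = 0, i.e. (k+1)^2 a_{k+1} = (k - n) a_k = (k - 2) a_k. The right side vanishes at k = 2, so the series terminates at degree 2.
Standard normalization L_n(0) = 1 gives a_0 = 1. Work upward with a_{k+1} = (k - 2) a_k / (k+1)^2:
  a_1 = (0 - 2)(1) / 1^2 = -2/1 = -2
  a_2 = (1 - 2)(-2) / 2^2 = 2/4 = 1/2
Hence L_2(x) = x^2/2 - 2 x + 1.

L_2(x); series = x^2/2 - 2 x + 1


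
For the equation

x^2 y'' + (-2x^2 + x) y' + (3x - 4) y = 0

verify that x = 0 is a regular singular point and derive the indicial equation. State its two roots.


Divide by x^2 to reach normal form y'' + P_1(x) y' + P_2(x) y = 0 with P_1(x) = -2 + 1/x and P_2(x) = 3/x - 4/x^2.
x = 0 is a singular point because the y'-coefficient -2 + 1/x has a pole at x = 0 and the y-coefficient 3/x - 4/x^2 has a pole at x = 0.
It is a regular singular point because x P_1(x) = p(x) = 1 - 2x and x^2 P_2(x) = q(x) = 3x - 4 are polynomials, hence analytic at x = 0.
p(0) = 1,  q(0) = -4.
Indicial equation: r(r-1) + p(0) r + q(0) = 0, i.e. r^2 + (p(0) - 1) r + q(0) = 0, i.e. r^2 - 4 = 0.
Discriminant: (0)^2 - 4(-4) = 16, so r = (0 ± 4)/2.
Solving: r_1 = 2, r_2 = -2.

indicial: r^2 - 4 = 0; roots r_1 = 2, r_2 = -2


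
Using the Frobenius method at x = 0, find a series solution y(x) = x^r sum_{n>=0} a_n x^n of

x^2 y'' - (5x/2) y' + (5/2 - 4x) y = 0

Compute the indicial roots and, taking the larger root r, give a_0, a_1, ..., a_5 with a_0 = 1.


Write in Frobenius form y'' + (p(x)/x) y' + (q(x)/x^2) y = 0:
  p(x) = -5/2,  q(x) = 5/2 - 4x.
Indicial equation: r(r-1) + (-5/2) r + (5/2) = 0 -> roots r_1 = 5/2, r_2 = 1.
Take r = r_1 = 5/2. Let y(x) = x^r sum_{n>=0} a_n x^n with a_0 = 1.
Substitute y = x^r sum a_n x^n and match x^{r+n}. The recurrence is
  D(n) a_n - 4 a_{n-1} = 0,  where D(n) = (r+n)(r+n-1) + (-5/2)(r+n) + (5/2).
  a_n = 4 / D(n) * a_{n-1}.
Since the indicial polynomial factors as (r - r_1)(r - r_2), D(n) = (r_1 + n - r_1)(r_1 + n - r_2) = n(n + 3/2).
Evaluating step by step (a_0 = 1):
  n = 1: D(1) = 1(1 + 3/2) = 5/2; numerator = 4(1) = 4; a_1 = (4)/(5/2) = 8/5
  n = 2: D(2) = 2(2 + 3/2) = 7; numerator = 4(8/5) = 32/5; a_2 = (32/5)/(7) = 32/35
  n = 3: D(3) = 3(3 + 3/2) = 27/2; numerator = 4(32/35) = 128/35; a_3 = (128/35)/(27/2) = 256/945
  n = 4: D(4) = 4(4 + 3/2) = 22; numerator = 4(256/945) = 1024/945; a_4 = (1024/945)/(22) = 512/10395
  n = 5: D(5) = 5(5 + 3/2) = 65/2; numerator = 4(512/10395) = 2048/10395; a_5 = (2048/10395)/(65/2) = 4096/675675

r = 5/2; a_0 = 1; a_1 = 8/5; a_2 = 32/35; a_3 = 256/945; a_4 = 512/10395; a_5 = 4096/675675


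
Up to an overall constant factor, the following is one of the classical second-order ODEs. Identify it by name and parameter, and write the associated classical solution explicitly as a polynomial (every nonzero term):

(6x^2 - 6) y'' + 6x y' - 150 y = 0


All three coefficients share the factor -6; dividing through by -6 gives  (1 - x^2) y'' - x y' + 25 y = 0.
This matches the Chebyshev equation (1 - x^2) y'' - x y' + n^2 y = 0 (note the -x y' term, not -2x y') with n^2 = 25, so n = 5; the polynomial solution is T_5(x).
With y = sum_k a_k x^k, matching x^k gives (k+2)(k+1) a_{k+2} = (k^2 - n^2) a_k = (k - 5)(k + 5) a_k. The right side vanishes at k = 5, so the series with the parity of 5 terminates at degree 5.
Standard normalization: leading coefficient of T_n is 2^(n-1), so a_5 = 2^4 = 16. Work downward with a_k = (k+1)(k+2) a_{k+2} / ((k - 5)(k + 5)):
  a_3 = (4)(5)(16) / ((3 - 5)(3 + 5)) = 320/(-16) = -20
  a_1 = (2)(3)(-20) / ((1 - 5)(1 + 5)) = -120/(-24) = 5
Hence T_5(x) = 16 x^5 - 20 x^3 + 5 x.

T_5(x); series = 16 x^5 - 20 x^3 + 5 x


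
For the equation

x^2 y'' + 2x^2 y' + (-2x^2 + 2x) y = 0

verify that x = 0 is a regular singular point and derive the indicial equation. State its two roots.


Divide by x^2 to reach normal form y'' + P_1(x) y' + P_2(x) y = 0 with P_1(x) = 2 and P_2(x) = -2 + 2/x.
x = 0 is a singular point because the y-coefficient -2 + 2/x has a pole at x = 0.
It is a regular singular point because x P_1(x) = p(x) = 2x and x^2 P_2(x) = q(x) = -2x^2 + 2x are polynomials, hence analytic at x = 0.
p(0) = 0,  q(0) = 0.
Indicial equation: r(r-1) + p(0) r + q(0) = 0, i.e. r^2 + (p(0) - 1) r + q(0) = 0, i.e. r^2 - 1 r = 0.
Discriminant: (-1)^2 - 4(0) = 1, so r = (1 ± 1)/2.
Solving: r_1 = 1, r_2 = 0.

indicial: r^2 - 1 r = 0; roots r_1 = 1, r_2 = 0


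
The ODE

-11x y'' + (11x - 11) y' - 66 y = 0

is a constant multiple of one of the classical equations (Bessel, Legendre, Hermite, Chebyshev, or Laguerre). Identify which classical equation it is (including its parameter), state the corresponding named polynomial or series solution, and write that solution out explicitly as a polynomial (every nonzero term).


All three coefficients share the factor -11; dividing through by -11 gives  x y'' + (1 - x) y' + 6 y = 0.
This matches the Laguerre equation x y'' + (1 - x) y' + n y = 0 with n = 6; the polynomial solution is L_6(x).
With y = sum_k a_k x^k, matching x^k gives (k+1)k a_{k+1} + (k+1) a_{k+1} - k a_k + n a_k = 0, i.e. (k+1)^2 a_{k+1} = (k - n) a_k = (k - 6) a_k. The right side vanishes at k = 6, so the series terminates at degree 6.
Standard normalization L_n(0) = 1 gives a_0 = 1. Work upward with a_{k+1} = (k - 6) a_k / (k+1)^2:
  a_1 = (0 - 6)(1) / 1^2 = -6/1 = -6
  a_2 = (1 - 6)(-6) / 2^2 = 30/4 = 15/2
  a_3 = (2 - 6)(15/2) / 3^2 = -30/9 = -10/3
  a_4 = (3 - 6)(-10/3) / 4^2 = 10/16 = 5/8
  a_5 = (4 - 6)(5/8) / 5^2 = (-5/4)/25 = -1/20
  a_6 = (5 - 6)(-1/20) / 6^2 = (1/20)/36 = 1/720
Hence L_6(x) = x^6/720 - x^5/20 + 5 x^4/8 - 10 x^3/3 + 15 x^2/2 - 6 x + 1.

L_6(x); series = x^6/720 - x^5/20 + 5 x^4/8 - 10 x^3/3 + 15 x^2/2 - 6 x + 1


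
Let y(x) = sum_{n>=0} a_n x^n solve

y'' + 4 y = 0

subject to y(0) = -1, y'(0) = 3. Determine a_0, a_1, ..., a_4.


Ansatz: y(x) = sum_{n>=0} a_n x^n, so y'(x) = sum_{n>=1} n a_n x^(n-1) and y''(x) = sum_{n>=2} n(n-1) a_n x^(n-2).
Substitute into P(x) y'' + Q(x) y' + R(x) y = 0 with P(x) = 1, Q(x) = 0, R(x) = 4, and match powers of x.
Initial conditions: a_0 = -1, a_1 = 3.
Setting the coefficient of each power of x to zero and solving order by order (substituting the coefficients already found):
  x^0: 2 a_2 + 4 a_0 = 0  ->  2 a_2 = -4 a_0 = 4  ->  a_2 = 2
  x^1: 6 a_3 + 4 a_1 = 0  ->  6 a_3 = -4 a_1 = -12  ->  a_3 = -2
  x^2: 12 a_4 + 4 a_2 = 0  ->  12 a_4 = -4 a_2 = -8  ->  a_4 = -2/3
Truncated series: y(x) = -1 + 3 x + 2 x^2 - 2 x^3 - (2/3) x^4 + O(x^5).

a_0 = -1; a_1 = 3; a_2 = 2; a_3 = -2; a_4 = -2/3


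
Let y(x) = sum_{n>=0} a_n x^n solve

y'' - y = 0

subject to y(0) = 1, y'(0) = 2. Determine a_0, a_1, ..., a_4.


Ansatz: y(x) = sum_{n>=0} a_n x^n, so y'(x) = sum_{n>=1} n a_n x^(n-1) and y''(x) = sum_{n>=2} n(n-1) a_n x^(n-2).
Substitute into P(x) y'' + Q(x) y' + R(x) y = 0 with P(x) = 1, Q(x) = 0, R(x) = -1, and match powers of x.
Initial conditions: a_0 = 1, a_1 = 2.
Setting the coefficient of each power of x to zero and solving order by order (substituting the coefficients already found):
  x^0: 2 a_2 - a_0 = 0  ->  2 a_2 = a_0 = 1  ->  a_2 = 1/2
  x^1: 6 a_3 - a_1 = 0  ->  6 a_3 = a_1 = 2  ->  a_3 = 1/3
  x^2: 12 a_4 - a_2 = 0  ->  12 a_4 = a_2 = 1/2  ->  a_4 = 1/24
Truncated series: y(x) = 1 + 2 x + (1/2) x^2 + (1/3) x^3 + (1/24) x^4 + O(x^5).

a_0 = 1; a_1 = 2; a_2 = 1/2; a_3 = 1/3; a_4 = 1/24


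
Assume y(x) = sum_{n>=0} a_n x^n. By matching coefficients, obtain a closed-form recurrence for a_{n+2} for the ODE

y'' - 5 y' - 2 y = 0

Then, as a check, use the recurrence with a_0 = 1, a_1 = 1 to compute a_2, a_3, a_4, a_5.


Substitute y = sum_n a_n x^n.
y''(x) has coefficient (n+2)(n+1) a_{n+2} at x^n;
-5 y'(x) has coefficient -5 (n+1) a_{n+1} at x^n;
-2 y(x) has coefficient -2 a_n at x^n.
Matching x^n: (n+2)(n+1) a_{n+2} - 5 (n+1) a_{n+1} - 2 a_n = 0.
Thus a_{n+2} = [5 (n+1) a_{n+1} + 2 a_n] / ((n+1)(n+2)).

Check with a_0 = 1, a_1 = 1 (apply the recurrence for n = 0, 1, 2, 3): a_0 = 1, a_1 = 1, a_2 = 7/2, a_3 = 37/6, a_4 = 199/24, a_5 = 1069/120.

a_(n+2) = [5 (n+1) a_(n+1) + 2 a_n] / ((n+1)(n+2)); check: a_0 = 1, a_1 = 1, a_2 = 7/2, a_3 = 37/6, a_4 = 199/24, a_5 = 1069/120


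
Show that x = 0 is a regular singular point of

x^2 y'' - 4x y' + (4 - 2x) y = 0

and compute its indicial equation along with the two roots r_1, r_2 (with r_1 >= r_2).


Divide by x^2 to reach normal form y'' + P_1(x) y' + P_2(x) y = 0 with P_1(x) = -4/x and P_2(x) = -2/x + 4/x^2.
x = 0 is a singular point because the y'-coefficient -4/x has a pole at x = 0 and the y-coefficient -2/x + 4/x^2 has a pole at x = 0.
It is a regular singular point because x P_1(x) = p(x) = -4 and x^2 P_2(x) = q(x) = 4 - 2x are polynomials, hence analytic at x = 0.
p(0) = -4,  q(0) = 4.
Indicial equation: r(r-1) + p(0) r + q(0) = 0, i.e. r^2 + (p(0) - 1) r + q(0) = 0, i.e. r^2 - 5 r + 4 = 0.
Discriminant: (-5)^2 - 4(4) = 9, so r = (5 ± 3)/2.
Solving: r_1 = 4, r_2 = 1.

indicial: r^2 - 5 r + 4 = 0; roots r_1 = 4, r_2 = 1


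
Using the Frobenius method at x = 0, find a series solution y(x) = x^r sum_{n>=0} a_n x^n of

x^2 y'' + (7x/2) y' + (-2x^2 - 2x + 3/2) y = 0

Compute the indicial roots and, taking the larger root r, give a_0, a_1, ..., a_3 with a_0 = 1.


Write in Frobenius form y'' + (p(x)/x) y' + (q(x)/x^2) y = 0:
  p(x) = 7/2,  q(x) = -2x^2 - 2x + 3/2.
Indicial equation: r(r-1) + (7/2) r + (3/2) = 0 -> roots r_1 = -1, r_2 = -3/2.
Take r = r_1 = -1. Let y(x) = x^r sum_{n>=0} a_n x^n with a_0 = 1.
Substitute y = x^r sum a_n x^n and match x^{r+n}. The recurrence is
  D(n) a_n - 2 a_{n-1} - 2 a_{n-2} = 0,  where D(n) = (r+n)(r+n-1) + (7/2)(r+n) + (3/2).
  a_n = [2 a_{n-1} + 2 a_{n-2}] / D(n).
Since the indicial polynomial factors as (r - r_1)(r - r_2), D(n) = (r_1 + n - r_1)(r_1 + n - r_2) = n(n + 1/2).
Evaluating step by step (a_0 = 1):
  n = 1: D(1) = 1(1 + 1/2) = 3/2; numerator = 2(1) = 2; a_1 = (2)/(3/2) = 4/3
  n = 2: D(2) = 2(2 + 1/2) = 5; numerator = 2(4/3) + 2(1) = 14/3; a_2 = (14/3)/(5) = 14/15
  n = 3: D(3) = 3(3 + 1/2) = 21/2; numerator = 2(14/15) + 2(4/3) = 68/15; a_3 = (68/15)/(21/2) = 136/315

r = -1; a_0 = 1; a_1 = 4/3; a_2 = 14/15; a_3 = 136/315


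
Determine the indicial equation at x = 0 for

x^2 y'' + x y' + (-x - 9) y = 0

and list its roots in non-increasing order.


Divide by x^2 to reach normal form y'' + P_1(x) y' + P_2(x) y = 0 with P_1(x) = 1/x and P_2(x) = -1/x - 9/x^2.
x = 0 is a singular point because the y'-coefficient 1/x has a pole at x = 0 and the y-coefficient -1/x - 9/x^2 has a pole at x = 0.
It is a regular singular point because x P_1(x) = p(x) = 1 and x^2 P_2(x) = q(x) = -x - 9 are polynomials, hence analytic at x = 0.
p(0) = 1,  q(0) = -9.
Indicial equation: r(r-1) + p(0) r + q(0) = 0, i.e. r^2 + (p(0) - 1) r + q(0) = 0, i.e. r^2 - 9 = 0.
Discriminant: (0)^2 - 4(-9) = 36, so r = (0 ± 6)/2.
Solving: r_1 = 3, r_2 = -3.

indicial: r^2 - 9 = 0; roots r_1 = 3, r_2 = -3


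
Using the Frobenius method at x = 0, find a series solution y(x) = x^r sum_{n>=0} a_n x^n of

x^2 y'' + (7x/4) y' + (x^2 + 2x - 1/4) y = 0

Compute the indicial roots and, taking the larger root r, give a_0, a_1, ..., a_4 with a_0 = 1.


Write in Frobenius form y'' + (p(x)/x) y' + (q(x)/x^2) y = 0:
  p(x) = 7/4,  q(x) = x^2 + 2x - 1/4.
Indicial equation: r(r-1) + (7/4) r + (-1/4) = 0 -> roots r_1 = 1/4, r_2 = -1.
Take r = r_1 = 1/4. Let y(x) = x^r sum_{n>=0} a_n x^n with a_0 = 1.
Substitute y = x^r sum a_n x^n and match x^{r+n}. The recurrence is
  D(n) a_n + 2 a_{n-1} + 1 a_{n-2} = 0,  where D(n) = (r+n)(r+n-1) + (7/4)(r+n) + (-1/4).
  a_n = [-2 a_{n-1} - 1 a_{n-2}] / D(n).
Since the indicial polynomial factors as (r - r_1)(r - r_2), D(n) = (r_1 + n - r_1)(r_1 + n - r_2) = n(n + 5/4).
Evaluating step by step (a_0 = 1):
  n = 1: D(1) = 1(1 + 5/4) = 9/4; numerator = -2(1) = -2; a_1 = (-2)/(9/4) = -8/9
  n = 2: D(2) = 2(2 + 5/4) = 13/2; numerator = -2(-8/9) - 1(1) = 7/9; a_2 = (7/9)/(13/2) = 14/117
  n = 3: D(3) = 3(3 + 5/4) = 51/4; numerator = -2(14/117) - 1(-8/9) = 76/117; a_3 = (76/117)/(51/4) = 304/5967
  n = 4: D(4) = 4(4 + 5/4) = 21; numerator = -2(304/5967) - 1(14/117) = -1322/5967; a_4 = (-1322/5967)/(21) = -1322/125307

r = 1/4; a_0 = 1; a_1 = -8/9; a_2 = 14/117; a_3 = 304/5967; a_4 = -1322/125307


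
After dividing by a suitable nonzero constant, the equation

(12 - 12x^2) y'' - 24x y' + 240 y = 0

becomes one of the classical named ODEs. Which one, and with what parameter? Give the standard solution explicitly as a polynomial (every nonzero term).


All three coefficients share the factor 12; dividing through by 12 gives  (1 - x^2) y'' - 2x y' + 20 y = 0.
This matches the Legendre equation (1 - x^2) y'' - 2x y' + n(n+1) y = 0 (note the -2x y' term) with n(n+1) = 20, so n = 4; the polynomial solution is P_4(x).
With y = sum_k a_k x^k, matching x^k gives (k+2)(k+1) a_{k+2} = [k(k+1) - n(n+1)] a_k = (k - 4)(k + 5) a_k. The right side vanishes at k = 4, so the series with the parity of 4 terminates at degree 4.
Standard normalization (P_n(1) = 1): leading coefficient (2n)!/(2^n (n!)^2) = 40320/(16*576) = 35/8, so a_4 = 35/8. Work downward with a_k = (k+1)(k+2) a_{k+2} / ((k - 4)(k + 5)):
  a_2 = (3)(4)(35/8) / ((2 - 4)(2 + 5)) = (105/2)/(-14) = -15/4
  a_0 = (1)(2)(-15/4) / ((0 - 4)(0 + 5)) = (-15/2)/(-20) = 3/8
Hence P_4(x) = 35 x^4/8 - 15 x^2/4 + 3/8.

P_4(x); series = 35 x^4/8 - 15 x^2/4 + 3/8


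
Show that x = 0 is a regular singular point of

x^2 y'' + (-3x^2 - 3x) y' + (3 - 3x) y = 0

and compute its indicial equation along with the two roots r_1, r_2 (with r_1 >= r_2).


Divide by x^2 to reach normal form y'' + P_1(x) y' + P_2(x) y = 0 with P_1(x) = -3 - 3/x and P_2(x) = -3/x + 3/x^2.
x = 0 is a singular point because the y'-coefficient -3 - 3/x has a pole at x = 0 and the y-coefficient -3/x + 3/x^2 has a pole at x = 0.
It is a regular singular point because x P_1(x) = p(x) = -3x - 3 and x^2 P_2(x) = q(x) = 3 - 3x are polynomials, hence analytic at x = 0.
p(0) = -3,  q(0) = 3.
Indicial equation: r(r-1) + p(0) r + q(0) = 0, i.e. r^2 + (p(0) - 1) r + q(0) = 0, i.e. r^2 - 4 r + 3 = 0.
Discriminant: (-4)^2 - 4(3) = 4, so r = (4 ± 2)/2.
Solving: r_1 = 3, r_2 = 1.

indicial: r^2 - 4 r + 3 = 0; roots r_1 = 3, r_2 = 1


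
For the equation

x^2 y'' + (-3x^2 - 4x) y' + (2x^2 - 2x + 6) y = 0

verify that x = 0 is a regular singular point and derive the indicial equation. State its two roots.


Divide by x^2 to reach normal form y'' + P_1(x) y' + P_2(x) y = 0 with P_1(x) = -3 - 4/x and P_2(x) = 2 - 2/x + 6/x^2.
x = 0 is a singular point because the y'-coefficient -3 - 4/x has a pole at x = 0 and the y-coefficient 2 - 2/x + 6/x^2 has a pole at x = 0.
It is a regular singular point because x P_1(x) = p(x) = -3x - 4 and x^2 P_2(x) = q(x) = 2x^2 - 2x + 6 are polynomials, hence analytic at x = 0.
p(0) = -4,  q(0) = 6.
Indicial equation: r(r-1) + p(0) r + q(0) = 0, i.e. r^2 + (p(0) - 1) r + q(0) = 0, i.e. r^2 - 5 r + 6 = 0.
Discriminant: (-5)^2 - 4(6) = 1, so r = (5 ± 1)/2.
Solving: r_1 = 3, r_2 = 2.

indicial: r^2 - 5 r + 6 = 0; roots r_1 = 3, r_2 = 2


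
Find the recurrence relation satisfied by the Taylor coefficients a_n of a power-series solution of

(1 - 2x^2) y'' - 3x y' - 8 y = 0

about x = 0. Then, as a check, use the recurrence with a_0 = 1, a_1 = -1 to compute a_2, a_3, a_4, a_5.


Substitute y = sum_n a_n x^n.
(1 - 2 x^2) y'' contributes (n+2)(n+1) a_{n+2} - 2 n(n-1) a_n at x^n.
-3 x y'(x) contributes -3 n a_n at x^n.
-8 y(x) contributes -8 a_n at x^n.
Matching x^n: (n+2)(n+1) a_{n+2} + (-2 n(n-1) - 3 n - 8) a_n = 0.
Thus a_{n+2} = (2 n(n-1) + 3 n + 8) / ((n+1)(n+2)) * a_n.

Check with a_0 = 1, a_1 = -1 (apply the recurrence for n = 0, 1, 2, 3): a_0 = 1, a_1 = -1, a_2 = 4, a_3 = -11/6, a_4 = 6, a_5 = -319/120.

a_(n+2) = (2 n(n-1) + 3 n + 8) / ((n+1)(n+2)) * a_n; check: a_0 = 1, a_1 = -1, a_2 = 4, a_3 = -11/6, a_4 = 6, a_5 = -319/120


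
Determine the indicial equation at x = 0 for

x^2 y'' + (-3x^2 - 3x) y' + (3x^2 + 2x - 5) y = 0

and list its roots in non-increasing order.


Divide by x^2 to reach normal form y'' + P_1(x) y' + P_2(x) y = 0 with P_1(x) = -3 - 3/x and P_2(x) = 3 + 2/x - 5/x^2.
x = 0 is a singular point because the y'-coefficient -3 - 3/x has a pole at x = 0 and the y-coefficient 3 + 2/x - 5/x^2 has a pole at x = 0.
It is a regular singular point because x P_1(x) = p(x) = -3x - 3 and x^2 P_2(x) = q(x) = 3x^2 + 2x - 5 are polynomials, hence analytic at x = 0.
p(0) = -3,  q(0) = -5.
Indicial equation: r(r-1) + p(0) r + q(0) = 0, i.e. r^2 + (p(0) - 1) r + q(0) = 0, i.e. r^2 - 4 r - 5 = 0.
Discriminant: (-4)^2 - 4(-5) = 36, so r = (4 ± 6)/2.
Solving: r_1 = 5, r_2 = -1.

indicial: r^2 - 4 r - 5 = 0; roots r_1 = 5, r_2 = -1


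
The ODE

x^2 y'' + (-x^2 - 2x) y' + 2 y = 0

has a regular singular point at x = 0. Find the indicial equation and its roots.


Divide by x^2 to reach normal form y'' + P_1(x) y' + P_2(x) y = 0 with P_1(x) = -1 - 2/x and P_2(x) = 2/x^2.
x = 0 is a singular point because the y'-coefficient -1 - 2/x has a pole at x = 0 and the y-coefficient 2/x^2 has a pole at x = 0.
It is a regular singular point because x P_1(x) = p(x) = -x - 2 and x^2 P_2(x) = q(x) = 2 are polynomials, hence analytic at x = 0.
p(0) = -2,  q(0) = 2.
Indicial equation: r(r-1) + p(0) r + q(0) = 0, i.e. r^2 + (p(0) - 1) r + q(0) = 0, i.e. r^2 - 3 r + 2 = 0.
Discriminant: (-3)^2 - 4(2) = 1, so r = (3 ± 1)/2.
Solving: r_1 = 2, r_2 = 1.

indicial: r^2 - 3 r + 2 = 0; roots r_1 = 2, r_2 = 1


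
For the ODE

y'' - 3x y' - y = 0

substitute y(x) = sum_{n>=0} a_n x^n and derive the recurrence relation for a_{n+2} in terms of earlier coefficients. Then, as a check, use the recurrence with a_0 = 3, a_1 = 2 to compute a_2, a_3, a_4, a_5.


Substitute y = sum_n a_n x^n.
y''(x) has coefficient (n+2)(n+1) a_{n+2} at x^n;
-3 x y'(x) has coefficient -3 n a_n at x^n (shift);
-y(x) has coefficient -1 a_n at x^n.
Matching x^n: (n+2)(n+1) a_{n+2} + (-3n - 1) a_n = 0.
Thus a_{n+2} = (3n + 1) / ((n+1)(n+2)) * a_n.

Check with a_0 = 3, a_1 = 2 (apply the recurrence for n = 0, 1, 2, 3): a_0 = 3, a_1 = 2, a_2 = 3/2, a_3 = 4/3, a_4 = 7/8, a_5 = 2/3.

a_(n+2) = (3n + 1) / ((n+1)(n+2)) * a_n; check: a_0 = 3, a_1 = 2, a_2 = 3/2, a_3 = 4/3, a_4 = 7/8, a_5 = 2/3


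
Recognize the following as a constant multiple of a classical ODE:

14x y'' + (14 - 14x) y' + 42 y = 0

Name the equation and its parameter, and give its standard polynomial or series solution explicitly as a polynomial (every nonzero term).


All three coefficients share the factor 14; dividing through by 14 gives  x y'' + (1 - x) y' + 3 y = 0.
This matches the Laguerre equation x y'' + (1 - x) y' + n y = 0 with n = 3; the polynomial solution is L_3(x).
With y = sum_k a_k x^k, matching x^k gives (k+1)k a_{k+1} + (k+1) a_{k+1} - k a_k + n a_k = 0, i.e. (k+1)^2 a_{k+1} = (k - n) a_k = (k - 3) a_k. The right side vanishes at k = 3, so the series terminates at degree 3.
Standard normalization L_n(0) = 1 gives a_0 = 1. Work upward with a_{k+1} = (k - 3) a_k / (k+1)^2:
  a_1 = (0 - 3)(1) / 1^2 = -3/1 = -3
  a_2 = (1 - 3)(-3) / 2^2 = 6/4 = 3/2
  a_3 = (2 - 3)(3/2) / 3^2 = (-3/2)/9 = -1/6
Hence L_3(x) = -x^3/6 + 3 x^2/2 - 3 x + 1.

L_3(x); series = -x^3/6 + 3 x^2/2 - 3 x + 1


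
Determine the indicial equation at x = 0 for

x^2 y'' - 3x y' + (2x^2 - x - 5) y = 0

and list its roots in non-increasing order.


Divide by x^2 to reach normal form y'' + P_1(x) y' + P_2(x) y = 0 with P_1(x) = -3/x and P_2(x) = 2 - 1/x - 5/x^2.
x = 0 is a singular point because the y'-coefficient -3/x has a pole at x = 0 and the y-coefficient 2 - 1/x - 5/x^2 has a pole at x = 0.
It is a regular singular point because x P_1(x) = p(x) = -3 and x^2 P_2(x) = q(x) = 2x^2 - x - 5 are polynomials, hence analytic at x = 0.
p(0) = -3,  q(0) = -5.
Indicial equation: r(r-1) + p(0) r + q(0) = 0, i.e. r^2 + (p(0) - 1) r + q(0) = 0, i.e. r^2 - 4 r - 5 = 0.
Discriminant: (-4)^2 - 4(-5) = 36, so r = (4 ± 6)/2.
Solving: r_1 = 5, r_2 = -1.

indicial: r^2 - 4 r - 5 = 0; roots r_1 = 5, r_2 = -1


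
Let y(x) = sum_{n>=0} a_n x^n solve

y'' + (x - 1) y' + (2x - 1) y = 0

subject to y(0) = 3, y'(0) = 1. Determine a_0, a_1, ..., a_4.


Ansatz: y(x) = sum_{n>=0} a_n x^n, so y'(x) = sum_{n>=1} n a_n x^(n-1) and y''(x) = sum_{n>=2} n(n-1) a_n x^(n-2).
Substitute into P(x) y'' + Q(x) y' + R(x) y = 0 with P(x) = 1, Q(x) = x - 1, R(x) = 2x - 1, and match powers of x.
Initial conditions: a_0 = 3, a_1 = 1.
Setting the coefficient of each power of x to zero and solving order by order (substituting the coefficients already found):
  x^0: 2 a_2 - a_1 - a_0 = 0  ->  2 a_2 = a_1 + a_0 = 4  ->  a_2 = 2
  x^1: 6 a_3 - 2 a_2 + 2 a_0 = 0  ->  6 a_3 = 2 a_2 - 2 a_0 = -2  ->  a_3 = -1/3
  x^2: 12 a_4 - 3 a_3 + a_2 + 2 a_1 = 0  ->  12 a_4 = 3 a_3 - a_2 - 2 a_1 = -5  ->  a_4 = -5/12
Truncated series: y(x) = 3 + x + 2 x^2 - (1/3) x^3 - (5/12) x^4 + O(x^5).

a_0 = 3; a_1 = 1; a_2 = 2; a_3 = -1/3; a_4 = -5/12


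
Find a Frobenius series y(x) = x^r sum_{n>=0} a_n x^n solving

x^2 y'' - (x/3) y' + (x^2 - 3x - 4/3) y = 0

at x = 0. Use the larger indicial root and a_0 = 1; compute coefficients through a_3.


Write in Frobenius form y'' + (p(x)/x) y' + (q(x)/x^2) y = 0:
  p(x) = -1/3,  q(x) = x^2 - 3x - 4/3.
Indicial equation: r(r-1) + (-1/3) r + (-4/3) = 0 -> roots r_1 = 2, r_2 = -2/3.
Take r = r_1 = 2. Let y(x) = x^r sum_{n>=0} a_n x^n with a_0 = 1.
Substitute y = x^r sum a_n x^n and match x^{r+n}. The recurrence is
  D(n) a_n - 3 a_{n-1} + 1 a_{n-2} = 0,  where D(n) = (r+n)(r+n-1) + (-1/3)(r+n) + (-4/3).
  a_n = [3 a_{n-1} - 1 a_{n-2}] / D(n).
Since the indicial polynomial factors as (r - r_1)(r - r_2), D(n) = (r_1 + n - r_1)(r_1 + n - r_2) = n(n + 8/3).
Evaluating step by step (a_0 = 1):
  n = 1: D(1) = 1(1 + 8/3) = 11/3; numerator = 3(1) = 3; a_1 = (3)/(11/3) = 9/11
  n = 2: D(2) = 2(2 + 8/3) = 28/3; numerator = 3(9/11) - 1(1) = 16/11; a_2 = (16/11)/(28/3) = 12/77
  n = 3: D(3) = 3(3 + 8/3) = 17; numerator = 3(12/77) - 1(9/11) = -27/77; a_3 = (-27/77)/(17) = -27/1309

r = 2; a_0 = 1; a_1 = 9/11; a_2 = 12/77; a_3 = -27/1309


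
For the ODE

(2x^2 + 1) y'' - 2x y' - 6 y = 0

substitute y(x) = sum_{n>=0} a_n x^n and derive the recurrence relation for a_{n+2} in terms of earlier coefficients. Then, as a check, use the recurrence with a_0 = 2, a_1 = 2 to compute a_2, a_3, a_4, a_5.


Substitute y = sum_n a_n x^n.
(1 + 2 x^2) y'' contributes (n+2)(n+1) a_{n+2} + 2 n(n-1) a_n at x^n.
-2 x y'(x) contributes -2 n a_n at x^n.
-6 y(x) contributes -6 a_n at x^n.
Matching x^n: (n+2)(n+1) a_{n+2} + (2 n(n-1) - 2 n - 6) a_n = 0.
Thus a_{n+2} = (-2 n(n-1) + 2 n + 6) / ((n+1)(n+2)) * a_n.

Check with a_0 = 2, a_1 = 2 (apply the recurrence for n = 0, 1, 2, 3): a_0 = 2, a_1 = 2, a_2 = 6, a_3 = 8/3, a_4 = 3, a_5 = 0.

a_(n+2) = (-2 n(n-1) + 2 n + 6) / ((n+1)(n+2)) * a_n; check: a_0 = 2, a_1 = 2, a_2 = 6, a_3 = 8/3, a_4 = 3, a_5 = 0
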